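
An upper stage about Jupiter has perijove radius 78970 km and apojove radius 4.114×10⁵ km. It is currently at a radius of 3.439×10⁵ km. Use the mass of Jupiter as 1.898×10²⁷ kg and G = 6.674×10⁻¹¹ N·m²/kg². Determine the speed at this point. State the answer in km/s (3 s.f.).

v ≈ 14.8 km/s

μ = GM = 6.674×10⁻¹¹ × 1.898×10²⁷ = 1.267×10¹⁷ m³/s².
Semi-major axis a = (r_p + r_a)/2 = 2.4518×10⁵ km = 2.452×10⁸ m.
Vis-viva: v² = μ(2/r − 1/a) = 1.267×10¹⁷ × (5.816×10⁻⁹ − 4.079×10⁻⁹) = 2.200×10⁸ m²/s².
v = 14830 m/s = 14.83 km/s.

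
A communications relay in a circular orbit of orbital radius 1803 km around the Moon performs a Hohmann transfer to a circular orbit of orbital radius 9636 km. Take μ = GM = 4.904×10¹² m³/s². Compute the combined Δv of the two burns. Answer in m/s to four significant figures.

Δv_total ≈ 804.3 m/s

r₁ = 1803 km = 1.803×10⁶ m.
r₂ = 9636 km = 9.636×10⁶ m.
Transfer ellipse a_t = (r₁ + r₂)/2 = 5.720×10⁶ m.
At r₁: circular v_c1 = √(μ/r₁) = 1649 m/s; transfer-perilune v_p = √[μ(2/r₁ − 1/a_t)] = 2141 m/s.
Δv₁ = v_p − v_c1 = 491.4 m/s.
At r₂: circular v_c2 = √(μ/r₂) = 713.4 m/s; transfer-apolune v_a = √[μ(2/r₂ − 1/a_t)] = 400.5 m/s.
Δv₂ = v_c2 − v_a = 312.8 m/s.
Total Δv = Δv₁ + Δv₂ = 804.3 m/s.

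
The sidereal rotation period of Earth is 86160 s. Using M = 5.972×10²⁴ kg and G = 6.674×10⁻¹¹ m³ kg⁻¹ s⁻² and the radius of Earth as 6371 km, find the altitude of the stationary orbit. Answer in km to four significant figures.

μ = GM = 6.674×10⁻¹¹ × 5.972×10²⁴ = 3.986×10¹⁴ m³/s².
A synchronous orbit has period T, so by Kepler's third law a = (μT²/4π²)^(1/3).
μT²/4π² = 3.986×10¹⁴ × (8.616×10⁴)² / 39.48 = 7.495×10²² m³.
a = 4.216×10⁷ m = 42162 km.
Altitude h = a − R = 42162 − 6371 = 35791 km.

h_sync ≈ 35790 km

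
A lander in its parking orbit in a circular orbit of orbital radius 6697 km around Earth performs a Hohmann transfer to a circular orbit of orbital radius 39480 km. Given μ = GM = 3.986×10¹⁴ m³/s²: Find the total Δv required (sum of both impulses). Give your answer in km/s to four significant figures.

Δv_total ≈ 3.840 km/s

r₁ = 6697 km = 6.697×10⁶ m.
r₂ = 39480 km = 3.948×10⁷ m.
Transfer ellipse a_t = (r₁ + r₂)/2 = 2.309×10⁷ m.
At r₁: circular v_c1 = √(μ/r₁) = 7715 m/s; transfer-perigee v_p = √[μ(2/r₁ − 1/a_t)] = 10090 m/s.
Δv₁ = v_p − v_c1 = 2373 m/s.
At r₂: circular v_c2 = √(μ/r₂) = 3177 m/s; transfer-apogee v_a = √[μ(2/r₂ − 1/a_t)] = 1711 m/s.
Δv₂ = v_c2 − v_a = 1466 m/s.
Total Δv = Δv₁ + Δv₂ = 3840 m/s = 3.840 km/s.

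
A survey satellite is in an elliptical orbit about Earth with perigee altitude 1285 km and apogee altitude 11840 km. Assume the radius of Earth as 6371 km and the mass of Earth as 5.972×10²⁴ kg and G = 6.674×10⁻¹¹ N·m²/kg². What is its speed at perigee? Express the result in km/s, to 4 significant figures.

μ = GM = 6.674×10⁻¹¹ × 5.972×10²⁴ = 3.986×10¹⁴ m³/s².
r_p = 6371 + 1285 = 7656.0 km = 7.6560×10⁶ m.
r_a = 6371 + 11840 = 18211 km = 1.8211×10⁷ m.
Semi-major axis a = (r_p + r_a)/2 = 12934 km = 1.293×10⁷ m.
Vis-viva: v² = μ(2/r − 1/a) = 3.986×10¹⁴ × (2.612×10⁻⁷ − 7.732×10⁻⁸) = 7.330×10⁷ m²/s².
v = 8562 m/s = 8.562 km/s.

v ≈ 8.562 km/s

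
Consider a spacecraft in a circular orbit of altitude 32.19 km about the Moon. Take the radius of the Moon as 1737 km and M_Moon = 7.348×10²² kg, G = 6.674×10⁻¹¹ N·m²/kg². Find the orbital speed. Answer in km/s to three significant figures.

v ≈ 1.66 km/s

μ = GM = 6.674×10⁻¹¹ × 7.348×10²² = 4.904×10¹² m³/s².
r = 1737 + 32.19 = 1769.2 km = 1.7692×10⁶ m.
For a circular orbit v = √(μ/r) = √(4.904×10¹² / 1.769×10⁶) = √(2.772×10⁶) = 1665 m/s.
That is 1.665 km/s.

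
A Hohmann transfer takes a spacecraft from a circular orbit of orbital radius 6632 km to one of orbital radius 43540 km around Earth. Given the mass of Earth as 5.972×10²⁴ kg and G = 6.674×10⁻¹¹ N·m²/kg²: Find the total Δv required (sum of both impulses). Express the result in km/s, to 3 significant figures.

Δv_total ≈ 3.93 km/s

μ = GM = 6.674×10⁻¹¹ × 5.972×10²⁴ = 3.986×10¹⁴ m³/s².
r₁ = 6632 km = 6.632×10⁶ m.
r₂ = 43540 km = 4.354×10⁷ m.
Transfer ellipse a_t = (r₁ + r₂)/2 = 2.509×10⁷ m.
At r₁: circular v_c1 = √(μ/r₁) = 7752 m/s; transfer-perigee v_p = √[μ(2/r₁ − 1/a_t)] = 10210 m/s.
Δv₁ = v_p − v_c1 = 2461 m/s.
At r₂: circular v_c2 = √(μ/r₂) = 3026 m/s; transfer-apogee v_a = √[μ(2/r₂ − 1/a_t)] = 1556 m/s.
Δv₂ = v_c2 − v_a = 1470 m/s.
Total Δv = Δv₁ + Δv₂ = 3931 m/s = 3.931 km/s.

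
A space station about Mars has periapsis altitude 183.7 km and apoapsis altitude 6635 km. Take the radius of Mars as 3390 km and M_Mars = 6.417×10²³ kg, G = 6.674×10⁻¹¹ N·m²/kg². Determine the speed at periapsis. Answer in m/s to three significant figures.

v ≈ 4200 m/s

μ = GM = 6.674×10⁻¹¹ × 6.417×10²³ = 4.283×10¹³ m³/s².
r_p = 3390 + 183.7 = 3573.7 km = 3.5737×10⁶ m.
r_a = 3390 + 6635 = 10025 km = 1.0025×10⁷ m.
Semi-major axis a = (r_p + r_a)/2 = 6799.4 km = 6.799×10⁶ m.
Vis-viva: v² = μ(2/r − 1/a) = 4.283×10¹³ × (5.596×10⁻⁷ − 1.471×10⁻⁷) = 1.767×10⁷ m²/s².
v = 4203 m/s.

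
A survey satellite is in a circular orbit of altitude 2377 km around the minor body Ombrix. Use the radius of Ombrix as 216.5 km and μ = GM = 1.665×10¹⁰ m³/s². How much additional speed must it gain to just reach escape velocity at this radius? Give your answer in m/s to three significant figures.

Δv ≈ 33.2 m/s

r = 216.5 + 2377 = 2593.5 km = 2.5935×10⁶ m.
Circular speed v_c = √(μ/r) = 80.12 m/s.
Escape speed v_esc = √(2μ/r) = √2 × v_c = 113.3 m/s.
Δv = v_esc − v_c = 33.19 m/s.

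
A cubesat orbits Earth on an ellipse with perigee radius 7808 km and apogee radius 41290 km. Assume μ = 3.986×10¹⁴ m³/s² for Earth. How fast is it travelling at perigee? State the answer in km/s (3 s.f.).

Semi-major axis a = (r_p + r_a)/2 = 24549 km = 2.455×10⁷ m.
Vis-viva: v² = μ(2/r − 1/a) = 3.986×10¹⁴ × (2.561×10⁻⁷ − 4.073×10⁻⁸) = 8.586×10⁷ m²/s².
v = 9266 m/s = 9.266 km/s.

v ≈ 9.27 km/s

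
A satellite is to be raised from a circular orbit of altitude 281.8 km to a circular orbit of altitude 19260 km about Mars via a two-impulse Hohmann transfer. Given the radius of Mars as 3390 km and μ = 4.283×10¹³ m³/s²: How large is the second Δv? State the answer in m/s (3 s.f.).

r₁ = 3390 + 281.8 = 3671.8 km = 3.6718×10⁶ m.
r₂ = 3390 + 19260 = 22650 km = 2.2650×10⁷ m.
Transfer ellipse a_t = (r₁ + r₂)/2 = 1.316×10⁷ m.
At r₁: circular v_c1 = √(μ/r₁) = 3415 m/s; transfer-periapsis v_p = √[μ(2/r₁ − 1/a_t)] = 4480 m/s.
At r₂: circular v_c2 = √(μ/r₂) = 1375 m/s; transfer-apoapsis v_a = √[μ(2/r₂ − 1/a_t)] = 726.3 m/s.
Δv₂ = v_c2 − v_a = 648.8 m/s.

Δv ≈ 649 m/s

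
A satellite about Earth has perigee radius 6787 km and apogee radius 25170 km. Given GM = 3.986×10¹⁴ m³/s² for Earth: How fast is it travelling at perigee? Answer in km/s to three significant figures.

Semi-major axis a = (r_p + r_a)/2 = 15978 km = 1.598×10⁷ m.
Vis-viva: v² = μ(2/r − 1/a) = 3.986×10¹⁴ × (2.947×10⁻⁷ − 6.258×10⁻⁸) = 9.251×10⁷ m²/s².
v = 9618 m/s = 9.618 km/s.

v ≈ 9.62 km/s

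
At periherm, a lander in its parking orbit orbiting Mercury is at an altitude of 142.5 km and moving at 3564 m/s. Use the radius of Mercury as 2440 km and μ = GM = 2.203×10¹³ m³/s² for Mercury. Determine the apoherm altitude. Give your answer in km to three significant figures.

r_p = 2440 + 142.5 = 2582.5 km = 2.582×10⁶ m.
Specific energy ε = v²/2 − μ/r = -2.179×10⁶ J/kg, so a = −μ/(2ε) = 5.054×10⁶ m.
The apsides satisfy r_p + r_a = 2a, so the apoherm radius is 2a − r_p = 7.526×10⁶ m = 7525.6 km.
Apoherm altitude = 7525.6 − 2440 = 5085.6 km.

apoherm altitude ≈ 5090 km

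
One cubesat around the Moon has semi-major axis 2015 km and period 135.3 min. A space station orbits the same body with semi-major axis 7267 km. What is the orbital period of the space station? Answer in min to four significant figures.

Kepler's third law: T² ∝ a³, so T₂ = T₁ (a₂/a₁)^(3/2).
a₂/a₁ = 3.606, (a₂/a₁)^(3/2) = 6.849.
T₂ = 135.3 × 6.849 = 926.7 min.

T₂ ≈ 926.7 min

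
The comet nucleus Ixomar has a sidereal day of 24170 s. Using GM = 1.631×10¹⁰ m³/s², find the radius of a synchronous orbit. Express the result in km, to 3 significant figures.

r_sync ≈ 623 km

A synchronous orbit has period T, so by Kepler's third law a = (μT²/4π²)^(1/3).
μT²/4π² = 1.631×10¹⁰ × (2.417×10⁴)² / 39.48 = 2.414×10¹⁷ m³.
a = 6.226×10⁵ m = 622.61 km.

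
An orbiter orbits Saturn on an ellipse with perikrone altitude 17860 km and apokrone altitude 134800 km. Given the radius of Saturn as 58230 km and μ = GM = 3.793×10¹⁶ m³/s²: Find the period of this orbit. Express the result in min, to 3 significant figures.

T ≈ 839 min

r_p = 58230 + 17860 = 76090 km = 7.6090×10⁷ m.
r_a = 58230 + 134800 = 193030 km = 1.9303×10⁸ m.
Semi-major axis a = (r_p + r_a)/2 = (76090 + 1.9303×10⁵)/2 = 1.3456×10⁵ km = 1.346×10⁸ m.
By Kepler's third law T = 2π√(a³/μ) = 2π × 8.015×10³ = 5.036×10⁴ s.
= 839.3 min.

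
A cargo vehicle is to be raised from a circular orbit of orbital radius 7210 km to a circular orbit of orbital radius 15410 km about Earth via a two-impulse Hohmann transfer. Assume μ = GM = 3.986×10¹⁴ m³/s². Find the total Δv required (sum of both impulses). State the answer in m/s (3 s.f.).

r₁ = 7210 km = 7.210×10⁶ m.
r₂ = 15410 km = 1.541×10⁷ m.
Transfer ellipse a_t = (r₁ + r₂)/2 = 1.131×10⁷ m.
At r₁: circular v_c1 = √(μ/r₁) = 7435 m/s; transfer-perigee v_p = √[μ(2/r₁ − 1/a_t)] = 8679 m/s.
Δv₁ = v_p − v_c1 = 1244 m/s.
At r₂: circular v_c2 = √(μ/r₂) = 5086 m/s; transfer-apogee v_a = √[μ(2/r₂ − 1/a_t)] = 4061 m/s.
Δv₂ = v_c2 − v_a = 1025 m/s.
Total Δv = Δv₁ + Δv₂ = 2269 m/s.

Δv_total ≈ 2270 m/s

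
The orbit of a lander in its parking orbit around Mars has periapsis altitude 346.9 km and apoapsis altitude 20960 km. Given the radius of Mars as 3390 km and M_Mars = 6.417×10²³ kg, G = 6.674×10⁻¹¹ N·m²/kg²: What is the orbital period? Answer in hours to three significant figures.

T ≈ 14.0 hours

μ = GM = 6.674×10⁻¹¹ × 6.417×10²³ = 4.283×10¹³ m³/s².
r_p = 3390 + 346.9 = 3736.9 km = 3.7369×10⁶ m.
r_a = 3390 + 20960 = 24350 km = 2.4350×10⁷ m.
Semi-major axis a = (r_p + r_a)/2 = (3736.9 + 24350)/2 = 14043 km = 1.404×10⁷ m.
By Kepler's third law T = 2π√(a³/μ) = 2π × 8.042×10³ = 5.053×10⁴ s.
= 14.04 hours.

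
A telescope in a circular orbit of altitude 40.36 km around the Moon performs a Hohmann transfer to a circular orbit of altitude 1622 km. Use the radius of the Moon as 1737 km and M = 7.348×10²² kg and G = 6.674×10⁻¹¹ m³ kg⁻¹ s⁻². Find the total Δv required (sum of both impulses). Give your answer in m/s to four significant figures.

μ = GM = 6.674×10⁻¹¹ × 7.348×10²² = 4.904×10¹² m³/s².
r₁ = 1737 + 40.36 = 1777.4 km = 1.7774×10⁶ m.
r₂ = 1737 + 1622 = 3359.0 km = 3.3590×10⁶ m.
Transfer ellipse a_t = (r₁ + r₂)/2 = 2.568×10⁶ m.
At r₁: circular v_c1 = √(μ/r₁) = 1661 m/s; transfer-perilune v_p = √[μ(2/r₁ − 1/a_t)] = 1900 m/s.
Δv₁ = v_p − v_c1 = 238.6 m/s.
At r₂: circular v_c2 = √(μ/r₂) = 1208 m/s; transfer-apolune v_a = √[μ(2/r₂ − 1/a_t)] = 1005 m/s.
Δv₂ = v_c2 − v_a = 203.1 m/s.
Total Δv = Δv₁ + Δv₂ = 441.7 m/s.

Δv_total ≈ 441.7 m/s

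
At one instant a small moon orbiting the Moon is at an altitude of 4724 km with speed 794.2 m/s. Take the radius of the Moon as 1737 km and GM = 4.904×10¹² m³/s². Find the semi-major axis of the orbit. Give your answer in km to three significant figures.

r = 1737 + 4724 = 6461.0 km = 6.461×10⁶ m.
Specific orbital energy ε = v²/2 − μ/r = (794.2)²/2 − 4.904×10¹²/6.461×10⁶ = -4.436×10⁵ J/kg.
Since ε = −μ/(2a), a = −μ/(2ε) = 5.527×10⁶ m = 5527.0 km.

a ≈ 5530 km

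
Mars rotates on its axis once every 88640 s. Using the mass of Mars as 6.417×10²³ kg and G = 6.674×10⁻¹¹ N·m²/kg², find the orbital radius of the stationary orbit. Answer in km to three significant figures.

μ = GM = 6.674×10⁻¹¹ × 6.417×10²³ = 4.283×10¹³ m³/s².
A synchronous orbit has period T, so by Kepler's third law a = (μT²/4π²)^(1/3).
μT²/4π² = 4.283×10¹³ × (8.864×10⁴)² / 39.48 = 8.524×10²¹ m³.
a = 2.043×10⁷ m = 20427 km.

r_sync ≈ 20400 km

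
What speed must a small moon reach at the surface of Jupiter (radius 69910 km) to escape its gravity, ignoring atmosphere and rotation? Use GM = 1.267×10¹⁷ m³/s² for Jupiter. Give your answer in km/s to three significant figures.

v_esc ≈ 60.2 km/s

r = R = 6.991×10⁷ m.
Escape speed v_esc = √(2μ/r) = √(2 × 1.267×10¹⁷ / 6.991×10⁷) = √(3.625×10⁹) = 60210 m/s.
= 60.21 km/s.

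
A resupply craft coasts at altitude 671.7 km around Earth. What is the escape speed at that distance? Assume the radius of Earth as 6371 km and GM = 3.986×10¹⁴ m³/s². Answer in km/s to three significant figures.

r = 6371 + 671.7 = 7042.7 km = 7.0427×10⁶ m.
Escape speed v_esc = √(2μ/r) = √(2 × 3.986×10¹⁴ / 7.043×10⁶) = √(1.132×10⁸) = 10640 m/s.
= 10.64 km/s.

v_esc ≈ 10.6 km/s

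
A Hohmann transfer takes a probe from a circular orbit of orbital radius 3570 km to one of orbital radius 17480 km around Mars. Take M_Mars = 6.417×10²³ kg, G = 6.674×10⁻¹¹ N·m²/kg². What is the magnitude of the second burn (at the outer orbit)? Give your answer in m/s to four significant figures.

Δv ≈ 653.7 m/s

μ = GM = 6.674×10⁻¹¹ × 6.417×10²³ = 4.283×10¹³ m³/s².
r₁ = 3570 km = 3.570×10⁶ m.
r₂ = 17480 km = 1.748×10⁷ m.
Transfer ellipse a_t = (r₁ + r₂)/2 = 1.052×10⁷ m.
At r₁: circular v_c1 = √(μ/r₁) = 3464 m/s; transfer-periapsis v_p = √[μ(2/r₁ − 1/a_t)] = 4464 m/s.
At r₂: circular v_c2 = √(μ/r₂) = 1565 m/s; transfer-apoapsis v_a = √[μ(2/r₂ − 1/a_t)] = 911.6 m/s.
Δv₂ = v_c2 − v_a = 653.7 m/s.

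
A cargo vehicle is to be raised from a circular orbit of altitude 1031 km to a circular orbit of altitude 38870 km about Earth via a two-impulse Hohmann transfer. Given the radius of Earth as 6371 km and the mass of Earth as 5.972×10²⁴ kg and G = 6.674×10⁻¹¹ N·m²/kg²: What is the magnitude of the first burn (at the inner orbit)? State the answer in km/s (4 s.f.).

Δv ≈ 2.282 km/s

μ = GM = 6.674×10⁻¹¹ × 5.972×10²⁴ = 3.986×10¹⁴ m³/s².
r₁ = 6371 + 1031 = 7402.0 km = 7.4020×10⁶ m.
r₂ = 6371 + 38870 = 45241 km = 4.5241×10⁷ m.
Transfer ellipse a_t = (r₁ + r₂)/2 = 2.632×10⁷ m.
At r₁: circular v_c1 = √(μ/r₁) = 7338 m/s; transfer-perigee v_p = √[μ(2/r₁ − 1/a_t)] = 9620 m/s.
Δv₁ = v_p − v_c1 = 2282 m/s.
= 2.282 km/s.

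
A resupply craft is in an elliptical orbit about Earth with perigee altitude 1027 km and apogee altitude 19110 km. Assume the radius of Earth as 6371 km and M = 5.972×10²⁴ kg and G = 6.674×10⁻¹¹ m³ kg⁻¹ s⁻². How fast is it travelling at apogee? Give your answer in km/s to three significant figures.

v ≈ 2.65 km/s

μ = GM = 6.674×10⁻¹¹ × 5.972×10²⁴ = 3.986×10¹⁴ m³/s².
r_p = 6371 + 1027 = 7398.0 km = 7.3980×10⁶ m.
r_a = 6371 + 19110 = 25481 km = 2.5481×10⁷ m.
Semi-major axis a = (r_p + r_a)/2 = 16440 km = 1.644×10⁷ m.
Vis-viva: v² = μ(2/r − 1/a) = 3.986×10¹⁴ × (7.849×10⁻⁸ − 6.083×10⁻⁸) = 7.039×10⁶ m²/s².
v = 2653 m/s = 2.653 km/s.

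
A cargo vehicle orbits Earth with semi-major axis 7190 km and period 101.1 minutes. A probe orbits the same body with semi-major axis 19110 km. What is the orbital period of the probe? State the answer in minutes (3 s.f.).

T₂ ≈ 438 minutes

Kepler's third law: T² ∝ a³, so T₂ = T₁ (a₂/a₁)^(3/2).
a₂/a₁ = 2.658, (a₂/a₁)^(3/2) = 4.333.
T₂ = 101.1 × 4.333 = 438.1 minutes.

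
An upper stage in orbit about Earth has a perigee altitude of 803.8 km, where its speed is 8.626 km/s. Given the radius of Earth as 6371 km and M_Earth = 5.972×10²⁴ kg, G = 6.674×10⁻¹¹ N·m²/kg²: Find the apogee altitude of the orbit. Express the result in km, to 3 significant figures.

apogee altitude ≈ 8180 km

μ = GM = 6.674×10⁻¹¹ × 5.972×10²⁴ = 3.986×10¹⁴ m³/s².
r_p = 6371 + 803.8 = 7174.8 km = 7.175×10⁶ m.
Specific energy ε = v²/2 − μ/r = -1.835×10⁷ J/kg, so a = −μ/(2ε) = 1.086×10⁷ m.
The apsides satisfy r_p + r_a = 2a, so the apogee radius is 2a − r_p = 1.455×10⁷ m = 14549 km.
Apogee altitude = 14549 − 6371 = 8177.5 km.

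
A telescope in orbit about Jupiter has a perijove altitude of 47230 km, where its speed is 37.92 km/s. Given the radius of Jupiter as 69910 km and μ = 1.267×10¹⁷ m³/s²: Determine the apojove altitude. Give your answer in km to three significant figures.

apojove altitude ≈ 1.62×10⁵ km

r_p = 69910 + 47230 = 1.1714×10⁵ km = 1.171×10⁸ m.
Specific energy ε = v²/2 − μ/r = -3.626×10⁸ J/kg, so a = −μ/(2ε) = 1.747×10⁸ m.
The apsides satisfy r_p + r_a = 2a, so the apojove radius is 2a − r_p = 2.322×10⁸ m = 2.3223×10⁵ km.
Apojove altitude = 2.3223×10⁵ − 69910 = 1.6232×10⁵ km.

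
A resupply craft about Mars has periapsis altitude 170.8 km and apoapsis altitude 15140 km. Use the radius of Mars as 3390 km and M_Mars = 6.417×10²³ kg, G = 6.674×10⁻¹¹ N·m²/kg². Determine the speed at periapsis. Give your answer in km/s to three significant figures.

v ≈ 4.49 km/s

μ = GM = 6.674×10⁻¹¹ × 6.417×10²³ = 4.283×10¹³ m³/s².
r_p = 3390 + 170.8 = 3560.8 km = 3.5608×10⁶ m.
r_a = 3390 + 15140 = 18530 km = 1.8530×10⁷ m.
Semi-major axis a = (r_p + r_a)/2 = 11045 km = 1.105×10⁷ m.
Vis-viva: v² = μ(2/r − 1/a) = 4.283×10¹³ × (5.617×10⁻⁷ − 9.054×10⁻⁸) = 2.018×10⁷ m²/s².
v = 4492 m/s = 4.492 km/s.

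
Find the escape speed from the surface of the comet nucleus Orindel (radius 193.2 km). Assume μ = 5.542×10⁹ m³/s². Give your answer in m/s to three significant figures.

v_esc ≈ 240 m/s

r = R = 1.932×10⁵ m.
Escape speed v_esc = √(2μ/r) = √(2 × 5.542×10⁹ / 1.932×10⁵) = √(5.737×10⁴) = 239.5 m/s.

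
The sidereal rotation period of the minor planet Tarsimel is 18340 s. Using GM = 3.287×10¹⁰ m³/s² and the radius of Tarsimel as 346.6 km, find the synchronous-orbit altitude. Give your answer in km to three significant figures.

A synchronous orbit has period T, so by Kepler's third law a = (μT²/4π²)^(1/3).
μT²/4π² = 3.287×10¹⁰ × (1.834×10⁴)² / 39.48 = 2.801×10¹⁷ m³.
a = 6.543×10⁵ m = 654.25 km.
Altitude h = a − R = 654.25 − 346.6 = 307.65 km.

h_sync ≈ 308 km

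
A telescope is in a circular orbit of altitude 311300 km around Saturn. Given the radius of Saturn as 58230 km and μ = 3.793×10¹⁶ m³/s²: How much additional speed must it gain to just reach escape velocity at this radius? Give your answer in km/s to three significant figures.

r = 58230 + 311300 = 369530 km = 3.6953×10⁸ m.
Circular speed v_c = √(μ/r) = 10130 m/s.
Escape speed v_esc = √(2μ/r) = √2 × v_c = 14330 m/s.
Δv = v_esc − v_c = 4197 m/s = 4.197 km/s.

Δv ≈ 4.20 km/s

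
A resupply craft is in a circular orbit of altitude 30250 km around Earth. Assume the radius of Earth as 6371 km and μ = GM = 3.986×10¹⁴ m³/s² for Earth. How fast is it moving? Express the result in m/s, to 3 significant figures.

r = 6371 + 30250 = 36621 km = 3.6621×10⁷ m.
For a circular orbit v = √(μ/r) = √(3.986×10¹⁴ / 3.662×10⁷) = √(1.088×10⁷) = 3299 m/s.

v ≈ 3300 m/s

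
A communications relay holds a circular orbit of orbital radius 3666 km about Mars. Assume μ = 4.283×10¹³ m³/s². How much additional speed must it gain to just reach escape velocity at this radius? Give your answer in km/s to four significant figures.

Δv ≈ 1.416 km/s

r = 3666 km = 3.666×10⁶ m.
Circular speed v_c = √(μ/r) = 3418 m/s.
Escape speed v_esc = √(2μ/r) = √2 × v_c = 4834 m/s.
Δv = v_esc − v_c = 1416 m/s = 1.416 km/s.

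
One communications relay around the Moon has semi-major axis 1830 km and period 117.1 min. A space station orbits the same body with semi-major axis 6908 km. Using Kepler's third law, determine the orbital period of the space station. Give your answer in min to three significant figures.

T₂ ≈ 859 min

Kepler's third law: T² ∝ a³, so T₂ = T₁ (a₂/a₁)^(3/2).
a₂/a₁ = 3.775, (a₂/a₁)^(3/2) = 7.334.
T₂ = 117.1 × 7.334 = 858.8 min.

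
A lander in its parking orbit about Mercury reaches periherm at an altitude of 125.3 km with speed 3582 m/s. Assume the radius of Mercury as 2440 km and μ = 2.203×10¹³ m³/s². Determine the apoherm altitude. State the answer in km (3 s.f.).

apoherm altitude ≈ 5140 km

r_p = 2440 + 125.3 = 2565.3 km = 2.565×10⁶ m.
Specific energy ε = v²/2 − μ/r = -2.172×10⁶ J/kg, so a = −μ/(2ε) = 5.071×10⁶ m.
The apsides satisfy r_p + r_a = 2a, so the apoherm radius is 2a − r_p = 7.576×10⁶ m = 7575.9 km.
Apoherm altitude = 7575.9 − 2440 = 5135.9 km.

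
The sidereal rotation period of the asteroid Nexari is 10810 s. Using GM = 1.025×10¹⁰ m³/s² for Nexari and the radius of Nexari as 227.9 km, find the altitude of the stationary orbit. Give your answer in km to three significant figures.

A synchronous orbit has period T, so by Kepler's third law a = (μT²/4π²)^(1/3).
μT²/4π² = 1.025×10¹⁰ × (1.081×10⁴)² / 39.48 = 3.034×10¹⁶ m³.
a = 3.119×10⁵ m = 311.89 km.
Altitude h = a − R = 311.89 − 227.9 = 83.993 km.

h_sync ≈ 84.0 km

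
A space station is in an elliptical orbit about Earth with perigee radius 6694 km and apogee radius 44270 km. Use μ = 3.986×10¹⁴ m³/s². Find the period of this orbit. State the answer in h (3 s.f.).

T ≈ 11.2 h

Semi-major axis a = (r_p + r_a)/2 = (6694.0 + 44270)/2 = 25482 km = 2.548×10⁷ m.
By Kepler's third law T = 2π√(a³/μ) = 2π × 6.443×10³ = 4.048×10⁴ s.
= 11.24 h.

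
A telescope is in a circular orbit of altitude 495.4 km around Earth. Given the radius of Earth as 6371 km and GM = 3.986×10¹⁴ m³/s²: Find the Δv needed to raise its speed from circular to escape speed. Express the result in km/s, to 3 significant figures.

r = 6371 + 495.4 = 6866.4 km = 6.8664×10⁶ m.
Circular speed v_c = √(μ/r) = 7619 m/s.
Escape speed v_esc = √(2μ/r) = √2 × v_c = 10780 m/s.
Δv = v_esc − v_c = 3156 m/s = 3.156 km/s.

Δv ≈ 3.16 km/s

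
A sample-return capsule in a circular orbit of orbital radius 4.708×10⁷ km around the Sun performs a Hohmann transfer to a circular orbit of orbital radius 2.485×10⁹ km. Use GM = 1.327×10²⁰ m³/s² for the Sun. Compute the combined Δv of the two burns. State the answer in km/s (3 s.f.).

r₁ = 4.708×10⁷ km = 4.708×10¹⁰ m.
r₂ = 2.485×10⁹ km = 2.485×10¹² m.
Transfer ellipse a_t = (r₁ + r₂)/2 = 1.266×10¹² m.
At r₁: circular v_c1 = √(μ/r₁) = 53090 m/s; transfer-perihelion v_p = √[μ(2/r₁ − 1/a_t)] = 74380 m/s.
Δv₁ = v_p − v_c1 = 21290 m/s.
At r₂: circular v_c2 = √(μ/r₂) = 7308 m/s; transfer-aphelion v_a = √[μ(2/r₂ − 1/a_t)] = 1409 m/s.
Δv₂ = v_c2 − v_a = 5898 m/s.
Total Δv = Δv₁ + Δv₂ = 27190 m/s = 27.19 km/s.

Δv_total ≈ 27.2 km/s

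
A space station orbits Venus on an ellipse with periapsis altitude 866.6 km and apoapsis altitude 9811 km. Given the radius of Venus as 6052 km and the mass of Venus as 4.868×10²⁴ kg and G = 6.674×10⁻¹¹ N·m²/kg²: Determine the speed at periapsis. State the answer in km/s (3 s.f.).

μ = GM = 6.674×10⁻¹¹ × 4.868×10²⁴ = 3.249×10¹⁴ m³/s².
r_p = 6052 + 866.6 = 6918.6 km = 6.9186×10⁶ m.
r_a = 6052 + 9811 = 15863 km = 1.5863×10⁷ m.
Semi-major axis a = (r_p + r_a)/2 = 11391 km = 1.139×10⁷ m.
Vis-viva: v² = μ(2/r − 1/a) = 3.249×10¹⁴ × (2.891×10⁻⁷ − 8.779×10⁻⁸) = 6.540×10⁷ m²/s².
v = 8087 m/s = 8.087 km/s.

v ≈ 8.09 km/s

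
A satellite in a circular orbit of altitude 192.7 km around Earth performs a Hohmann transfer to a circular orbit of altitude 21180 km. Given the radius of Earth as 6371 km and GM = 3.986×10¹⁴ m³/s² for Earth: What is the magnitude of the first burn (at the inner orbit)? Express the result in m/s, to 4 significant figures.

r₁ = 6371 + 192.7 = 6563.7 km = 6.5637×10⁶ m.
r₂ = 6371 + 21180 = 27551 km = 2.7551×10⁷ m.
Transfer ellipse a_t = (r₁ + r₂)/2 = 1.706×10⁷ m.
At r₁: circular v_c1 = √(μ/r₁) = 7793 m/s; transfer-perigee v_p = √[μ(2/r₁ − 1/a_t)] = 9904 m/s.
Δv₁ = v_p − v_c1 = 2111 m/s.

Δv ≈ 2111 m/s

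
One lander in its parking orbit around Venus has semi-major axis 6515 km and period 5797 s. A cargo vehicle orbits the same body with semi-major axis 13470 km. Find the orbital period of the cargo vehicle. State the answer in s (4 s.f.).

Kepler's third law: T² ∝ a³, so T₂ = T₁ (a₂/a₁)^(3/2).
a₂/a₁ = 2.068, (a₂/a₁)^(3/2) = 2.973.
T₂ = 5797 × 2.973 = 17230 s.

T₂ ≈ 17230 s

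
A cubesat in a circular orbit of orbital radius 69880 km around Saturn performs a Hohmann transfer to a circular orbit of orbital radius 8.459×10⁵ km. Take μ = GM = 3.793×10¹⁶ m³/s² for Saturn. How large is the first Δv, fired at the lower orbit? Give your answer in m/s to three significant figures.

r₁ = 69880 km = 6.988×10⁷ m.
r₂ = 8.459×10⁵ km = 8.459×10⁸ m.
Transfer ellipse a_t = (r₁ + r₂)/2 = 4.579×10⁸ m.
At r₁: circular v_c1 = √(μ/r₁) = 23300 m/s; transfer-perikrone v_p = √[μ(2/r₁ − 1/a_t)] = 31670 m/s.
Δv₁ = v_p − v_c1 = 8368 m/s.

Δv ≈ 8370 m/s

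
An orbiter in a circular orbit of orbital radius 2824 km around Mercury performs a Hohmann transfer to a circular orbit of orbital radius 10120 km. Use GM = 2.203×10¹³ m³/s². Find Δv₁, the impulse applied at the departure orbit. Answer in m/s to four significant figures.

Δv ≈ 699.6 m/s

r₁ = 2824 km = 2.824×10⁶ m.
r₂ = 10120 km = 1.012×10⁷ m.
Transfer ellipse a_t = (r₁ + r₂)/2 = 6.472×10⁶ m.
At r₁: circular v_c1 = √(μ/r₁) = 2793 m/s; transfer-periherm v_p = √[μ(2/r₁ − 1/a_t)] = 3493 m/s.
Δv₁ = v_p − v_c1 = 699.6 m/s.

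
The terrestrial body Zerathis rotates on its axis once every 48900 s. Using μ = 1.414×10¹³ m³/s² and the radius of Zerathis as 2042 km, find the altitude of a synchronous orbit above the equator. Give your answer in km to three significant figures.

h_sync ≈ 7450 km

A synchronous orbit has period T, so by Kepler's third law a = (μT²/4π²)^(1/3).
μT²/4π² = 1.414×10¹³ × (4.890×10⁴)² / 39.48 = 8.565×10²⁰ m³.
a = 9.497×10⁶ m = 9496.6 km.
Altitude h = a − R = 9496.6 − 2042 = 7454.6 km.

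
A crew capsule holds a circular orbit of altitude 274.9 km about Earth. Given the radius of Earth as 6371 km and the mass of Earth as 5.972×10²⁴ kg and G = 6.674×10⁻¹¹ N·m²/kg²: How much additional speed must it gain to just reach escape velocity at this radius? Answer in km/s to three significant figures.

μ = GM = 6.674×10⁻¹¹ × 5.972×10²⁴ = 3.986×10¹⁴ m³/s².
r = 6371 + 274.9 = 6645.9 km = 6.6459×10⁶ m.
Circular speed v_c = √(μ/r) = 7744 m/s.
Escape speed v_esc = √(2μ/r) = √2 × v_c = 10950 m/s.
Δv = v_esc − v_c = 3208 m/s = 3.208 km/s.

Δv ≈ 3.21 km/s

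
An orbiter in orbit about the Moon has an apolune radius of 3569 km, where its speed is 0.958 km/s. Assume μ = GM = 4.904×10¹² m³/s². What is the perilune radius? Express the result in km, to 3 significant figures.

perilune radius ≈ 1790 km

r_a = 3.569×10⁶ m.
Specific energy ε = v²/2 − μ/r = -9.152×10⁵ J/kg, so a = −μ/(2ε) = 2.679×10⁶ m.
The apsides satisfy r_p + r_a = 2a, so the perilune radius is 2a − r_a = 1.790×10⁶ m = 1789.6 km.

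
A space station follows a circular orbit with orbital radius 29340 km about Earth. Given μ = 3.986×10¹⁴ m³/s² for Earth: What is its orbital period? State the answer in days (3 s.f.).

r = 29340 km = 2.934×10⁷ m.
Kepler's third law: T = 2π√(r³/μ) = 2π√((2.934×10⁷)³ / 3.986×10¹⁴).
r³/μ = 6.336×10⁷ s², so T = 2π × 7.960×10³ = 5.002×10⁴ s.
Converting: 5.002×10⁴ s ÷ 86400 = 0.5789 days.

T ≈ 0.579 days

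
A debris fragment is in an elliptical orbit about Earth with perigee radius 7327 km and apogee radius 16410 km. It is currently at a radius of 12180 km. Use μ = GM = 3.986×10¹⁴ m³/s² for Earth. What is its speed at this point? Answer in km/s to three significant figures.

Semi-major axis a = (r_p + r_a)/2 = 11868 km = 1.187×10⁷ m.
Vis-viva: v² = μ(2/r − 1/a) = 3.986×10¹⁴ × (1.642×10⁻⁷ − 8.426×10⁻⁸) = 3.187×10⁷ m²/s².
v = 5645 m/s = 5.645 km/s.

v ≈ 5.65 km/s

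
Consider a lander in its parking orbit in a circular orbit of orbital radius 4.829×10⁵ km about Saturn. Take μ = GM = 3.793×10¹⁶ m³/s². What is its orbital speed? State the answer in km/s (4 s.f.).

v ≈ 8.863 km/s

r = 4.829×10⁵ km = 4.829×10⁸ m.
For a circular orbit v = √(μ/r) = √(3.793×10¹⁶ / 4.829×10⁸) = √(7.855×10⁷) = 8863 m/s.
That is 8.863 km/s.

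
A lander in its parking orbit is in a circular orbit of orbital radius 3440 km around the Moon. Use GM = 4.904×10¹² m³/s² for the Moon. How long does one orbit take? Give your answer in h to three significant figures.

T ≈ 5.03 h

r = 3440 km = 3.440×10⁶ m.
Kepler's third law: T = 2π√(r³/μ) = 2π√((3.440×10⁶)³ / 4.904×10¹²).
r³/μ = 8.301×10⁶ s², so T = 2π × 2.881×10³ = 1.810×10⁴ s.
Converting: 1.810×10⁴ s ÷ 3600 = 5.029 h.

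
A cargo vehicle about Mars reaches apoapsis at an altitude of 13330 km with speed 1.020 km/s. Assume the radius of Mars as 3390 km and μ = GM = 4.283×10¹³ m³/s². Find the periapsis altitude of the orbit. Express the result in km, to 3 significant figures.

periapsis altitude ≈ 871 km

r_a = 3390 + 13330 = 16720 km = 1.672×10⁷ m.
Specific energy ε = v²/2 − μ/r = -2.041×10⁶ J/kg, so a = −μ/(2ε) = 1.049×10⁷ m.
The apsides satisfy r_p + r_a = 2a, so the periapsis radius is 2a − r_a = 4.261×10⁶ m = 4260.7 km.
Periapsis altitude = 4260.7 − 3390 = 870.67 km.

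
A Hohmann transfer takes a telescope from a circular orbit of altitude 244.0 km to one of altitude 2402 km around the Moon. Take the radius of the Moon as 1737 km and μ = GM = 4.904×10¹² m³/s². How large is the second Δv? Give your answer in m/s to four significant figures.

r₁ = 1737 + 244.0 = 1981.0 km = 1.9810×10⁶ m.
r₂ = 1737 + 2402 = 4139.0 km = 4.1390×10⁶ m.
Transfer ellipse a_t = (r₁ + r₂)/2 = 3.060×10⁶ m.
At r₁: circular v_c1 = √(μ/r₁) = 1573 m/s; transfer-perilune v_p = √[μ(2/r₁ − 1/a_t)] = 1830 m/s.
At r₂: circular v_c2 = √(μ/r₂) = 1088 m/s; transfer-apolune v_a = √[μ(2/r₂ − 1/a_t)] = 875.8 m/s.
Δv₂ = v_c2 − v_a = 212.7 m/s.

Δv ≈ 212.7 m/s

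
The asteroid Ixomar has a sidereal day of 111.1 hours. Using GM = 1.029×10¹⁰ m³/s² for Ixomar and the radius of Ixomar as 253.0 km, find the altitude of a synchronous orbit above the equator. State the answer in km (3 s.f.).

h_sync ≈ 3210 km

T = 111.1 hours = 4.000×10⁵ s.
A synchronous orbit has period T, so by Kepler's third law a = (μT²/4π²)^(1/3).
μT²/4π² = 1.029×10¹⁰ × (4.000×10⁵)² / 39.48 = 4.170×10¹⁹ m³.
a = 3.468×10⁶ m = 3467.6 km.
Altitude h = a − R = 3467.6 − 253.0 = 3214.6 km.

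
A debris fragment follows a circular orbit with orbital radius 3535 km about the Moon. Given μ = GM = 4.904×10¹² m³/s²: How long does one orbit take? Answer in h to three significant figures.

r = 3535 km = 3.535×10⁶ m.
Kepler's third law: T = 2π√(r³/μ) = 2π√((3.535×10⁶)³ / 4.904×10¹²).
r³/μ = 9.008×10⁶ s², so T = 2π × 3.001×10³ = 1.886×10⁴ s.
Converting: 1.886×10⁴ s ÷ 3600 = 5.238 h.

T ≈ 5.24 h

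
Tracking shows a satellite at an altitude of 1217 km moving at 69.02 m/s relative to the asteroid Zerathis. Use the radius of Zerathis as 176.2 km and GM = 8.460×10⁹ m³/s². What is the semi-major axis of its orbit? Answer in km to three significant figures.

a ≈ 1150 km

r = 176.2 + 1217 = 1393.2 km = 1.393×10⁶ m.
Specific orbital energy ε = v²/2 − μ/r = (69.02)²/2 − 8.460×10⁹/1.393×10⁶ = -3.690×10³ J/kg.
Since ε = −μ/(2a), a = −μ/(2ε) = 1.146×10⁶ m = 1146.2 km.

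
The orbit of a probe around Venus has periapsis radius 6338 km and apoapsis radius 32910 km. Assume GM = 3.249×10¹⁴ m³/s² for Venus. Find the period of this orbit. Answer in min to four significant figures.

Semi-major axis a = (r_p + r_a)/2 = (6338.0 + 32910)/2 = 19624 km = 1.962×10⁷ m.
By Kepler's third law T = 2π√(a³/μ) = 2π × 4.823×10³ = 3.030×10⁴ s.
= 505.1 min.

T ≈ 505.1 min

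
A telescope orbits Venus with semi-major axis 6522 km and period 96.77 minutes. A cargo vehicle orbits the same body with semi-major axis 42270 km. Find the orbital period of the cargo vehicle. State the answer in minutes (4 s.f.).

T₂ ≈ 1597 minutes

Kepler's third law: T² ∝ a³, so T₂ = T₁ (a₂/a₁)^(3/2).
a₂/a₁ = 6.481, (a₂/a₁)^(3/2) = 16.50.
T₂ = 96.77 × 16.50 = 1597 minutes.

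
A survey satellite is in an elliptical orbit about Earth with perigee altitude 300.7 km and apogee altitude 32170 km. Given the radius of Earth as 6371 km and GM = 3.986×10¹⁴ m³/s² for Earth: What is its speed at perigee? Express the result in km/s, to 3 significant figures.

v ≈ 10.1 km/s

r_p = 6371 + 300.7 = 6671.7 km = 6.6717×10⁶ m.
r_a = 6371 + 32170 = 38541 km = 3.8541×10⁷ m.
Semi-major axis a = (r_p + r_a)/2 = 22606 km = 2.261×10⁷ m.
Vis-viva: v² = μ(2/r − 1/a) = 3.986×10¹⁴ × (2.998×10⁻⁷ − 4.424×10⁻⁸) = 1.019×10⁸ m²/s².
v = 10090 m/s = 10.09 km/s.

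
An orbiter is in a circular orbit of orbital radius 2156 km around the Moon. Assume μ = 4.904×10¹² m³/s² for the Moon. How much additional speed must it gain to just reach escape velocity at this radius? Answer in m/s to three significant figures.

Δv ≈ 625 m/s

r = 2156 km = 2.156×10⁶ m.
Circular speed v_c = √(μ/r) = 1508 m/s.
Escape speed v_esc = √(2μ/r) = √2 × v_c = 2133 m/s.
Δv = v_esc − v_c = 624.7 m/s.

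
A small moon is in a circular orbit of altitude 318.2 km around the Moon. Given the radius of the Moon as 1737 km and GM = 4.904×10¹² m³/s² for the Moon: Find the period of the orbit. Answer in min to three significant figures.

r = 1737 + 318.2 = 2055.2 km = 2.0552×10⁶ m.
Kepler's third law: T = 2π√(r³/μ) = 2π√((2.055×10⁶)³ / 4.904×10¹²).
r³/μ = 1.770×10⁶ s², so T = 2π × 1.330×10³ = 8.360×10³ s.
Converting: 8.360×10³ s ÷ 60.00 = 139.3 min.

T ≈ 139 min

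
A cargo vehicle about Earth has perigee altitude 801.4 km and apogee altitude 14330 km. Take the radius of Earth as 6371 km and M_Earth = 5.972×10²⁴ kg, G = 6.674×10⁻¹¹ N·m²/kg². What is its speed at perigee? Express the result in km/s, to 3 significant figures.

v ≈ 9.09 km/s

μ = GM = 6.674×10⁻¹¹ × 5.972×10²⁴ = 3.986×10¹⁴ m³/s².
r_p = 6371 + 801.4 = 7172.4 km = 7.1724×10⁶ m.
r_a = 6371 + 14330 = 20701 km = 2.0701×10⁷ m.
Semi-major axis a = (r_p + r_a)/2 = 13937 km = 1.394×10⁷ m.
Vis-viva: v² = μ(2/r − 1/a) = 3.986×10¹⁴ × (2.788×10⁻⁷ − 7.175×10⁻⁸) = 8.254×10⁷ m²/s².
v = 9085 m/s = 9.085 km/s.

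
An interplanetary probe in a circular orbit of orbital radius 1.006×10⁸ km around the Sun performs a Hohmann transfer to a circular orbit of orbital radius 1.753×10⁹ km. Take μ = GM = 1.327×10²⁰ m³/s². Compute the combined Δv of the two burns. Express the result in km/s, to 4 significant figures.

r₁ = 1.006×10⁸ km = 1.006×10¹¹ m.
r₂ = 1.753×10⁹ km = 1.753×10¹² m.
Transfer ellipse a_t = (r₁ + r₂)/2 = 9.268×10¹¹ m.
At r₁: circular v_c1 = √(μ/r₁) = 36320 m/s; transfer-perihelion v_p = √[μ(2/r₁ − 1/a_t)] = 49950 m/s.
Δv₁ = v_p − v_c1 = 13630 m/s.
At r₂: circular v_c2 = √(μ/r₂) = 8701 m/s; transfer-aphelion v_a = √[μ(2/r₂ − 1/a_t)] = 2866 m/s.
Δv₂ = v_c2 − v_a = 5834 m/s.
Total Δv = Δv₁ + Δv₂ = 19460 m/s = 19.46 km/s.

Δv_total ≈ 19.46 km/s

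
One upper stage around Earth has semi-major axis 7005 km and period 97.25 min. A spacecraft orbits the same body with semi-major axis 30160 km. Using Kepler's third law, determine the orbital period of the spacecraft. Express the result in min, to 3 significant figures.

Kepler's third law: T² ∝ a³, so T₂ = T₁ (a₂/a₁)^(3/2).
a₂/a₁ = 4.305, (a₂/a₁)^(3/2) = 8.934.
T₂ = 97.25 × 8.934 = 868.8 min.

T₂ ≈ 869 min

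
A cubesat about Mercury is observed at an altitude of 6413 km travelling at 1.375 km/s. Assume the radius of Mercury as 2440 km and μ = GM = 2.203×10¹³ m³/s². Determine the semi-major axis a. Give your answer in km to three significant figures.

a ≈ 7140 km

r = 2440 + 6413 = 8853.0 km = 8.853×10⁶ m.
Specific orbital energy ε = v²/2 − μ/r = (1375)²/2 − 2.203×10¹³/8.853×10⁶ = -1.543×10⁶ J/kg.
Since ε = −μ/(2a), a = −μ/(2ε) = 7.138×10⁶ m = 7138.2 km.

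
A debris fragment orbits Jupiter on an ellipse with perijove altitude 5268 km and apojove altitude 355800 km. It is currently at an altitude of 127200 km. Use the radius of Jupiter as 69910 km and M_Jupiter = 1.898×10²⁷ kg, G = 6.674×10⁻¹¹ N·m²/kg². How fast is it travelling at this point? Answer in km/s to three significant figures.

v ≈ 27.9 km/s

μ = GM = 6.674×10⁻¹¹ × 1.898×10²⁷ = 1.267×10¹⁷ m³/s².
r_p = 69910 + 5268 = 75178 km = 7.5178×10⁷ m.
r_a = 69910 + 355800 = 425710 km = 4.2571×10⁸ m.
r = 69910 + 127200 = 1.9711×10⁵ km = 1.971×10⁸ m.
Semi-major axis a = (r_p + r_a)/2 = 2.5044×10⁵ km = 2.504×10⁸ m.
Vis-viva: v² = μ(2/r − 1/a) = 1.267×10¹⁷ × (1.015×10⁻⁸ − 3.993×10⁻⁹) = 7.795×10⁸ m²/s².
v = 27920 m/s = 27.92 km/s.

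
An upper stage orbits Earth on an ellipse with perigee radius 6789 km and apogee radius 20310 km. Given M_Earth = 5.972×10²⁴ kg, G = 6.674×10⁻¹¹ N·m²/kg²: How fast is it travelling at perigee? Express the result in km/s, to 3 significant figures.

μ = GM = 6.674×10⁻¹¹ × 5.972×10²⁴ = 3.986×10¹⁴ m³/s².
Semi-major axis a = (r_p + r_a)/2 = 13550 km = 1.355×10⁷ m.
Vis-viva: v² = μ(2/r − 1/a) = 3.986×10¹⁴ × (2.946×10⁻⁷ − 7.380×10⁻⁸) = 8.800×10⁷ m²/s².
v = 9381 m/s = 9.381 km/s.

v ≈ 9.38 km/s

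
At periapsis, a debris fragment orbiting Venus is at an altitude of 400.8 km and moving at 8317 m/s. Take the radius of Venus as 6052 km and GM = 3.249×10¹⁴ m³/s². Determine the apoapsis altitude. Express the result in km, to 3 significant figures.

apoapsis altitude ≈ 8110 km

r_p = 6052 + 400.8 = 6452.8 km = 6.453×10⁶ m.
Specific energy ε = v²/2 − μ/r = -1.576×10⁷ J/kg, so a = −μ/(2ε) = 1.031×10⁷ m.
The apsides satisfy r_p + r_a = 2a, so the apoapsis radius is 2a − r_p = 1.416×10⁷ m = 14157 km.
Apoapsis altitude = 14157 − 6052 = 8105.5 km.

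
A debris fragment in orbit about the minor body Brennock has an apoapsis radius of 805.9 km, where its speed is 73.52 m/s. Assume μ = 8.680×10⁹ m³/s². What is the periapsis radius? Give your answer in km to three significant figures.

periapsis radius ≈ 270 km

r_a = 8.059×10⁵ m.
Specific energy ε = v²/2 − μ/r = -8.068×10³ J/kg, so a = −μ/(2ε) = 5.379×10⁵ m.
The apsides satisfy r_p + r_a = 2a, so the periapsis radius is 2a − r_a = 2.700×10⁵ m = 269.96 km.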